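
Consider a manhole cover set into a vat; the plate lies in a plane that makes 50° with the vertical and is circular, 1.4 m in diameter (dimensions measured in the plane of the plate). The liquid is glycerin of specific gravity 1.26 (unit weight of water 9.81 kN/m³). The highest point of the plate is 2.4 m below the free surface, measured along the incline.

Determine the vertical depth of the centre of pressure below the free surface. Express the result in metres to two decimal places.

γ = 1.26 × 9.81 = 12.3606 kN/m³.
The plate makes 50° with the vertical, i.e. θ = 90° − 50° = 40° to the horizontal. Measuring y along the incline from the free-surface line, vertical depth h = y·sinθ with sinθ = 0.642788.
The centroid is at the centre, 0.7 m below the top of the plate, so y_c = 2.4 + 0.7 = 3.1 m and h_c = 3.1 × 0.642788 = 1.99264 m.
A = π(0.7)² = 1.53938 m².
Resultant F = γ·h_c·A = 12.3606 × 1.99264 × 1.53938 = 37.9153 kN.
I_c = πr⁴/4 = π × 0.7⁴/4 = 0.188574 m⁴.
Centre of pressure: y_p = y_c + I_c/(y_c·A) = 3.1 + 0.188574/(3.1 × 1.53938) = 3.1 + 0.0395161 = 3.13952 m along the plane.
Vertically, h_p = y_p·sinθ = 3.13952 × 0.642788 = 2.01805 m.

h_p = 2.02 m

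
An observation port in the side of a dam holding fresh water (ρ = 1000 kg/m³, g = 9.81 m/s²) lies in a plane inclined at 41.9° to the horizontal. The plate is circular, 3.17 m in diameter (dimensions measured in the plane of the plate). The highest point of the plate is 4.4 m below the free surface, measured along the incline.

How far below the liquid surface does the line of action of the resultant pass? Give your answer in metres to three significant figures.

γ = ρg = 1000 × 9.81 = 9810 N/m³ = 9.81 kN/m³.
Let θ = 41.9° be the plate's angle to the horizontal; measure y along the incline from where the plane meets the free surface. Vertical depth h = y·sinθ with sinθ = 0.667833.
The centroid is at the centre, 1.585 m below the top of the plate, so y_c = 4.4 + 1.585 = 5.985 m and h_c = 5.985 × 0.667833 = 3.99698 m.
A = π(1.585)² = 7.89239 m².
Resultant F = γ·h_c·A = 9.81 × 3.99698 × 7.89239 = 309.464 kN.
I_c = πr⁴/4 = π × 1.585⁴/4 = 4.95686 m⁴.
Centre of pressure: y_p = y_c + I_c/(y_c·A) = 5.985 + 4.95686/(5.985 × 7.89239) = 5.985 + 0.104938 = 6.08994 m along the plane.
Vertically, h_p = y_p·sinθ = 6.08994 × 0.667833 = 4.06706 m.

h_p = 4.07 m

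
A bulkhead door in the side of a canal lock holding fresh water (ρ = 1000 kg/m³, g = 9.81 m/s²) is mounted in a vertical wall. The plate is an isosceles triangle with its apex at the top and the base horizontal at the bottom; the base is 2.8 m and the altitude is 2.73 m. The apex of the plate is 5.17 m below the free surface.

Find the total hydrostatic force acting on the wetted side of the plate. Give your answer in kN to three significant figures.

γ = ρg = 1000 × 9.81 = 9810 N/m³ = 9.81 kN/m³.
With the apex up, the centroid sits 2h/3 = 2 × 2.73/3 = 1.82 m below the apex, so the centroid depth is h_c = 5.17 + 1.82 = 6.99 m.
A = ½ × 2.8 × 2.73 = 3.822 m².
Resultant F = γ·h_c·A = 9.81 × 6.99 × 3.822 = 262.082 kN.

F ≈ 262 kN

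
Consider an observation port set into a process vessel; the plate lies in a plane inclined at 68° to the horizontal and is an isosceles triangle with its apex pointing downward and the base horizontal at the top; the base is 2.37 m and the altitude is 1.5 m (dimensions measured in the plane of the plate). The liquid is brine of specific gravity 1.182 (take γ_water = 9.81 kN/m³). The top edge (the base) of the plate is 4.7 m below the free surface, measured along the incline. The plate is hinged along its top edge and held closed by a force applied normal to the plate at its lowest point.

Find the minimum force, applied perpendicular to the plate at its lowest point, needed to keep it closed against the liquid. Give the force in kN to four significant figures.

γ = 1.182 × 9.81 = 11.59542 kN/m³.
Let θ = 68° be the plate's angle to the horizontal; measure y along the incline from where the plane meets the free surface. Vertical depth h = y·sinθ with sinθ = 0.927184.
With the apex down, the centroid sits h/3 = 1.5/3 = 0.5 m below the base (the top edge), so y_c = 4.7 + 0.5 = 5.2 m and h_c = 5.2 × 0.927184 = 4.82136 m.
A = ½ × 2.37 × 1.5 = 1.7775 m².
Resultant F = γ·h_c·A = 11.59542 × 4.82136 × 1.7775 = 99.3724 kN.
I_c = b·h³/36 = 2.37 × 1.5³/36 = 0.222188 m⁴.
Centre of pressure: y_p = y_c + I_c/(y_c·A) = 5.2 + 0.222188/(5.2 × 1.7775) = 5.2 + 0.0240385 = 5.22404 m along the plane.
The resultant acts 0.5 + 0.0240385 = 0.524038 m (along the plate) below the hinge at the top edge, so the moment about the hinge is M = F × 0.524038 = 99.3724 × 0.524038 = 52.0749 kN·m.
A normal force at the bottom, 1.5 m from the hinge, must supply this moment: P = 52.0749/1.5 = 34.7166 kN.

P ≈ 34.72 kN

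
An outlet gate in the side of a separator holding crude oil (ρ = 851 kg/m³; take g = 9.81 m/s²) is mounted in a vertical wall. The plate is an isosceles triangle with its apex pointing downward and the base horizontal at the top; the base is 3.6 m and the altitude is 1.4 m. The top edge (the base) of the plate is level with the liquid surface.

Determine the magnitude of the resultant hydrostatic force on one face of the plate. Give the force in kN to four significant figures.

γ = ρg = 851 × 9.81 / 1000 = 8.34831 kN/m³.
With the apex down, the centroid sits h/3 = 1.4/3 = 0.466667 m below the base (the top edge), so the centroid depth is h_c = 0.466667 m.
A = ½ × 3.6 × 1.4 = 2.52 m².
Resultant F = γ·h_c·A = 8.34831 × 0.466667 × 2.52 = 9.81762 kN.

F ≈ 9.818 kN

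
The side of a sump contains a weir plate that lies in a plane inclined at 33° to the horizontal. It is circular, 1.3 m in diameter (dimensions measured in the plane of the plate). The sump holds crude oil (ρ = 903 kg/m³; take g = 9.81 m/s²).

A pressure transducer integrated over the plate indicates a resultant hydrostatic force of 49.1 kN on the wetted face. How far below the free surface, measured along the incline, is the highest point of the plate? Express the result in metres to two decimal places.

γ = ρg = 903 × 9.81 / 1000 = 8.85843 kN/m³.
A = π(0.65)² = 1.32732 m².
From F = γ·h_c·A, the centroid depth is h_c = 49.1/(8.85843 × 1.32732) = 4.17589 m.
Let θ = 33° be the plate's angle to the horizontal; measure y along the incline from where the plane meets the free surface. Vertical depth h = y·sinθ with sinθ = 0.544639.
Along the incline, y_c = h_c/sinθ = 4.17589/0.544639 = 7.66726 m.
The centroid is at the centre, 0.65 m below the top of the plate, so the highest point sits at y_top = 7.66726 − 0.65 = 7.01726 m along the incline.

y_top ≈ 7.02 m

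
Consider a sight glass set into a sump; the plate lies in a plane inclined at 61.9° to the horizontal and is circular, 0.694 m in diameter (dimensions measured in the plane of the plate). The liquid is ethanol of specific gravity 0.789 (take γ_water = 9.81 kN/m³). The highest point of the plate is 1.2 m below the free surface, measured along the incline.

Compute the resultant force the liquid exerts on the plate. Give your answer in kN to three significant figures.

γ = 0.789 × 9.81 = 7.74009 kN/m³.
Let θ = 61.9° be the plate's angle to the horizontal; measure y along the incline from where the plane meets the free surface. Vertical depth h = y·sinθ with sinθ = 0.882127.
The centroid is at the centre, 0.347 m below the top of the plate, so y_c = 1.2 + 0.347 = 1.547 m and h_c = 1.547 × 0.882127 = 1.36465 m.
A = π(0.347)² = 0.378276 m².
Resultant F = γ·h_c·A = 7.74009 × 1.36465 × 0.378276 = 3.99555 kN.

F ≈ 4.00 kN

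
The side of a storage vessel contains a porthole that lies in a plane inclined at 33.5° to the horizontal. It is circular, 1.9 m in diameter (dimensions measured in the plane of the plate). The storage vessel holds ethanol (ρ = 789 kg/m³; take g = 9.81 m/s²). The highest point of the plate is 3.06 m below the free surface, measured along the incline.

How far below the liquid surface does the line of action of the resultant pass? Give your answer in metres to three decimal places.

h_p = 2.244 m

γ = ρg = 789 × 9.81 / 1000 = 7.74009 kN/m³.
Let θ = 33.5° be the plate's angle to the horizontal; measure y along the incline from where the plane meets the free surface. Vertical depth h = y·sinθ with sinθ = 0.551937.
The centroid is at the centre, 0.95 m below the top of the plate, so y_c = 3.06 + 0.95 = 4.01 m and h_c = 4.01 × 0.551937 = 2.21327 m.
A = π(0.95)² = 2.83529 m².
Resultant F = γ·h_c·A = 7.74009 × 2.21327 × 2.83529 = 48.5711 kN.
I_c = πr⁴/4 = π × 0.95⁴/4 = 0.639712 m⁴.
Centre of pressure: y_p = y_c + I_c/(y_c·A) = 4.01 + 0.639712/(4.01 × 2.83529) = 4.01 + 0.0562656 = 4.06627 m along the plane.
Vertically, h_p = y_p·sinθ = 4.06627 × 0.551937 = 2.24432 m.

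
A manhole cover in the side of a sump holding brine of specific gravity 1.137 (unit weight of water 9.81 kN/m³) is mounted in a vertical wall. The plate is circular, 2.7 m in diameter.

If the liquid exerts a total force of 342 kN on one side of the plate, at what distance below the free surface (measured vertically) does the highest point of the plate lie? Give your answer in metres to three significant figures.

γ = 1.137 × 9.81 = 11.15397 kN/m³.
A = π(1.35)² = 5.72555 m².
From F = γ·h_c·A, the centroid depth is h_c = 342/(11.15397 × 5.72555) = 5.35525 m.
The centroid is at the centre, 1.35 m below the top of the plate, so the highest point sits at h_top = 5.35525 − 1.35 = 4.00525 m below the surface.

d_top ≈ 4.01 m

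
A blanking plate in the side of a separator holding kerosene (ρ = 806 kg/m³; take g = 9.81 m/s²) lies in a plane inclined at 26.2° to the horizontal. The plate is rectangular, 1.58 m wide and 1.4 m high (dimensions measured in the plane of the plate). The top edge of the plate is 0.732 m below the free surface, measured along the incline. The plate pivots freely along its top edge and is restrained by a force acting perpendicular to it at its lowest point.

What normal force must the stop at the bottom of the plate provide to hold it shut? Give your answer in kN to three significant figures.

γ = ρg = 806 × 9.81 / 1000 = 7.90686 kN/m³.
Let θ = 26.2° be the plate's angle to the horizontal; measure y along the incline from where the plane meets the free surface. Vertical depth h = y·sinθ with sinθ = 0.441506.
The centroid lies 1.4/2 = 0.7 m below the top edge, so y_c = 0.732 + 0.7 = 1.432 m and h_c = 1.432 × 0.441506 = 0.632237 m.
A = 1.58 × 1.4 = 2.212 m².
Resultant F = γ·h_c·A = 7.90686 × 0.632237 × 2.212 = 11.0578 kN.
I_c = b·h³/12 = 1.58 × 1.4³/12 = 0.361293 m⁴.
Centre of pressure: y_p = y_c + I_c/(y_c·A) = 1.432 + 0.361293/(1.432 × 2.212) = 1.432 + 0.114059 = 1.54606 m along the plane.
The resultant acts 0.7 + 0.114059 = 0.814059 m (along the plate) below the hinge at the top edge, so the moment about the hinge is M = F × 0.814059 = 11.0578 × 0.814059 = 9.0017 kN·m.
A normal force at the bottom, 1.4 m from the hinge, must supply this moment: P = 9.0017/1.4 = 6.42979 kN.

P ≈ 6.43 kN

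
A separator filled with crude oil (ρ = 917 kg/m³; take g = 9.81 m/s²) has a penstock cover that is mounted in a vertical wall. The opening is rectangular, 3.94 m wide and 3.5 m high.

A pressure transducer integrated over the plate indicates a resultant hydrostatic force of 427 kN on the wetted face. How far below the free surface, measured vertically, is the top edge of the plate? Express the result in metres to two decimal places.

γ = ρg = 917 × 9.81 / 1000 = 8.99577 kN/m³.
A = 3.94 × 3.5 = 13.79 m².
From F = γ·h_c·A, the centroid depth is h_c = 427/(8.99577 × 13.79) = 3.44211 m.
The centroid lies 3.5/2 = 1.75 m below the top edge, so the top edge sits at h_top = 3.44211 − 1.75 = 1.69211 m below the surface.

d_top ≈ 1.69 m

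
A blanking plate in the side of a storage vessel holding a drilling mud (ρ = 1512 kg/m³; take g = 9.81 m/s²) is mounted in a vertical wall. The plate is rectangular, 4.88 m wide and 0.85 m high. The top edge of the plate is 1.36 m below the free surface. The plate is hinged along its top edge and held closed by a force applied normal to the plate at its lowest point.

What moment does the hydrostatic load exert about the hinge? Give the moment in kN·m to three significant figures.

γ = ρg = 1512 × 9.81 / 1000 = 14.83272 kN/m³.
The centroid lies 0.85/2 = 0.425 m below the top edge, so the centroid depth is h_c = 1.36 + 0.425 = 1.785 m.
A = 4.88 × 0.85 = 4.148 m².
Resultant F = γ·h_c·A = 14.83272 × 1.785 × 4.148 = 109.824 kN.
I_c = b·h³/12 = 4.88 × 0.85³/12 = 0.249744 m⁴.
Centre of pressure: y_p = y_c + I_c/(y_c·A) = 1.785 + 0.249744/(1.785 × 4.148) = 1.785 + 0.0337301 = 1.81873 m along the plane.
The resultant acts 0.425 + 0.0337301 = 0.45873 m (along the plate) below the hinge at the top edge, so the moment about the hinge is M = F × 0.45873 = 109.824 × 0.45873 = 50.3796 kN·m.

M ≈ 50.4 kN·m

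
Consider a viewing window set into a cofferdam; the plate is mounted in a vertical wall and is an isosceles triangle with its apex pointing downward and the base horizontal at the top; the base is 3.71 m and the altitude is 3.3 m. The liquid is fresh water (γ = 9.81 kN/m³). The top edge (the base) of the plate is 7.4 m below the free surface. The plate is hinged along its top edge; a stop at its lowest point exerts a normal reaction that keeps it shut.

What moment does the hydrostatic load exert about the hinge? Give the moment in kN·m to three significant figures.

γ = 9.81 kN/m³.
With the apex down, the centroid sits h/3 = 3.3/3 = 1.1 m below the base (the top edge), so the centroid depth is h_c = 7.4 + 1.1 = 8.5 m.
A = ½ × 3.71 × 3.3 = 6.1215 m².
Resultant F = γ·h_c·A = 9.81 × 8.5 × 6.1215 = 510.441 kN.
I_c = b·h³/36 = 3.71 × 3.3³/36 = 3.70351 m⁴.
Centre of pressure: y_p = y_c + I_c/(y_c·A) = 8.5 + 3.70351/(8.5 × 6.1215) = 8.5 + 0.0711765 = 8.57118 m along the plane.
The resultant acts 1.1 + 0.0711765 = 1.17118 m (along the plate) below the hinge at the top edge, so the moment about the hinge is M = F × 1.17118 = 510.441 × 1.17118 = 597.818 kN·m.

M ≈ 598 kN·m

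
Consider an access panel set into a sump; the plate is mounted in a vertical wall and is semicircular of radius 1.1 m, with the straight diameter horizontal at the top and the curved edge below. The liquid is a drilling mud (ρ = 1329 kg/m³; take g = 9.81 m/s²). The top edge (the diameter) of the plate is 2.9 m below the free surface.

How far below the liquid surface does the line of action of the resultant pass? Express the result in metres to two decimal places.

h_p = 3.39 m

γ = ρg = 1329 × 9.81 / 1000 = 13.03749 kN/m³.
The centroid of a semicircle lies 4r/(3π) = 0.466854 m from the diameter, here below the top edge, so the centroid depth is h_c = 2.9 + 0.466854 = 3.36685 m.
A = πr²/2 = π × 1.1²/2 = 1.90066 m².
Resultant F = γ·h_c·A = 13.03749 × 3.36685 × 1.90066 = 83.43 kN.
I_c = (π/8 − 8/(9π))·r⁴ = 0.109757 × 1.1⁴ = 0.160695 m⁴.
Centre of pressure: y_p = y_c + I_c/(y_c·A) = 3.36685 + 0.160695/(3.36685 × 1.90066) = 3.36685 + 0.0251116 = 3.39196 m along the plane.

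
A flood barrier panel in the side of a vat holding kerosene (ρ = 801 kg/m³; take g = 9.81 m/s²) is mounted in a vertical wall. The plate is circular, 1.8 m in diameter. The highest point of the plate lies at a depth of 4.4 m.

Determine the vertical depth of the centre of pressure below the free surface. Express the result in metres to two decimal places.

γ = ρg = 801 × 9.81 / 1000 = 7.85781 kN/m³.
The centroid is at the centre, 0.9 m below the top of the plate, so the centroid depth is h_c = 4.4 + 0.9 = 5.3 m.
A = π(0.9)² = 2.54469 m².
Resultant F = γ·h_c·A = 7.85781 × 5.3 × 2.54469 = 105.977 kN.
I_c = πr⁴/4 = π × 0.9⁴/4 = 0.5153 m⁴.
Centre of pressure: y_p = y_c + I_c/(y_c·A) = 5.3 + 0.5153/(5.3 × 2.54469) = 5.3 + 0.0382076 = 5.33821 m along the plane.

h_p = 5.34 m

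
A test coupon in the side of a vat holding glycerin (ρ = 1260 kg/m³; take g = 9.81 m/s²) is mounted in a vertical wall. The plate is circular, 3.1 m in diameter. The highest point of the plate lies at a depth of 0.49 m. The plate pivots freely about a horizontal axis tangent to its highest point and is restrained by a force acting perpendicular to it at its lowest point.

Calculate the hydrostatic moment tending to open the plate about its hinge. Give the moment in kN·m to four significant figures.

γ = ρg = 1260 × 9.81 / 1000 = 12.3606 kN/m³.
The centroid is at the centre, 1.55 m below the top of the plate, so the centroid depth is h_c = 0.49 + 1.55 = 2.04 m.
A = π(1.55)² = 7.54768 m².
Resultant F = γ·h_c·A = 12.3606 × 2.04 × 7.54768 = 190.319 kN.
I_c = πr⁴/4 = π × 1.55⁴/4 = 4.53332 m⁴.
Centre of pressure: y_p = y_c + I_c/(y_c·A) = 2.04 + 4.53332/(2.04 × 7.54768) = 2.04 + 0.294424 = 2.33442 m along the plane.
The resultant acts 1.55 + 0.294424 = 1.84442 m (along the plate) below the hinge at the top edge, so the moment about the hinge is M = F × 1.84442 = 190.319 × 1.84442 = 351.028 kN·m.

M ≈ 351.0 kN·m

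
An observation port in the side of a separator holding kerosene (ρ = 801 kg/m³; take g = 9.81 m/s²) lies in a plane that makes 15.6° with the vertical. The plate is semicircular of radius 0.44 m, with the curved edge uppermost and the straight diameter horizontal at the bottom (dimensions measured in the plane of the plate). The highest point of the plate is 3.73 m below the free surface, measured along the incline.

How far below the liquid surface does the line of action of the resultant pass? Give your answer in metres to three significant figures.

h_p = 3.84 m

γ = ρg = 801 × 9.81 / 1000 = 7.85781 kN/m³.
The plate makes 15.6° with the vertical, i.e. θ = 90° − 15.6° = 74.4° to the horizontal. Measuring y along the incline from the free-surface line, vertical depth h = y·sinθ with sinθ = 0.963163.
The centroid lies 4r/(3π) = 0.186742 m above the diameter, so r − 4r/(3π) = 0.44 − 0.186742 = 0.253258 m below the topmost point, so y_c = 3.73 + 0.253258 = 3.98326 m and h_c = 3.98326 × 0.963163 = 3.83653 m.
A = πr²/2 = π × 0.44²/2 = 0.304106 m².
Resultant F = γ·h_c·A = 7.85781 × 3.83653 × 0.304106 = 9.1678 kN.
I_c = (π/8 − 8/(9π))·r⁴ = 0.109757 × 0.44⁴ = 0.0041138 m⁴.
Centre of pressure: y_p = y_c + I_c/(y_c·A) = 3.98326 + 0.0041138/(3.98326 × 0.304106) = 3.98326 + 0.00339609 = 3.98666 m along the plane.
Vertically, h_p = y_p·sinθ = 3.98666 × 0.963163 = 3.8398 m.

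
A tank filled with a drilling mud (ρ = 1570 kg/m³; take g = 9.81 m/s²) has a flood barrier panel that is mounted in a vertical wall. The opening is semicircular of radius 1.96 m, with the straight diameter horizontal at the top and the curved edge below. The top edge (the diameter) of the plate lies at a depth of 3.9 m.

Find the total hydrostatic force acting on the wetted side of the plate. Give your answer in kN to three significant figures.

γ = ρg = 1570 × 9.81 / 1000 = 15.4017 kN/m³.
The centroid of a semicircle lies 4r/(3π) = 0.83185 m from the diameter, here below the top edge, so the centroid depth is h_c = 3.9 + 0.83185 = 4.73185 m.
A = πr²/2 = π × 1.96²/2 = 6.03437 m².
Resultant F = γ·h_c·A = 15.4017 × 4.73185 × 6.03437 = 439.776 kN.

F ≈ 440 kN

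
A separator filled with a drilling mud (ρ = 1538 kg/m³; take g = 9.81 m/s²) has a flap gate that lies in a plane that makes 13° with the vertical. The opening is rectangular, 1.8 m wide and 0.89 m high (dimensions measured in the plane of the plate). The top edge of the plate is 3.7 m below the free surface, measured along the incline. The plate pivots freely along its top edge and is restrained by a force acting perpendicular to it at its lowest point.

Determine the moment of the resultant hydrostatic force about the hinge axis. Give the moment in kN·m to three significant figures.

γ = ρg = 1538 × 9.81 / 1000 = 15.08778 kN/m³.
The plate makes 13° with the vertical, i.e. θ = 90° − 13° = 77° to the horizontal. Measuring y along the incline from the free-surface line, vertical depth h = y·sinθ with sinθ = 0.974370.
The centroid lies 0.89/2 = 0.445 m below the top edge, so y_c = 3.7 + 0.445 = 4.145 m and h_c = 4.145 × 0.974370 = 4.03876 m.
A = 1.8 × 0.89 = 1.602 m².
Resultant F = γ·h_c·A = 15.08778 × 4.03876 × 1.602 = 97.6193 kN.
I_c = b·h³/12 = 1.8 × 0.89³/12 = 0.105745 m⁴.
Centre of pressure: y_p = y_c + I_c/(y_c·A) = 4.145 + 0.105745/(4.145 × 1.602) = 4.145 + 0.0159248 = 4.16092 m along the plane.
The resultant acts 0.445 + 0.0159248 = 0.460925 m (along the plate) below the hinge at the top edge, so the moment about the hinge is M = F × 0.460925 = 97.6193 × 0.460925 = 44.9952 kN·m.

M ≈ 45.0 kN·m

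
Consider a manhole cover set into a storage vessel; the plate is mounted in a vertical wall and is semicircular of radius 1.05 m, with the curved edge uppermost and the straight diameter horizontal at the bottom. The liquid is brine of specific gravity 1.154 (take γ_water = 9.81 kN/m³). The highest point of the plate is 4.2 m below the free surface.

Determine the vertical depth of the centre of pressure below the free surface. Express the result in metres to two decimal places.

γ = 1.154 × 9.81 = 11.32074 kN/m³.
The centroid lies 4r/(3π) = 0.445634 m above the diameter, so r − 4r/(3π) = 1.05 − 0.445634 = 0.604366 m below the topmost point, so the centroid depth is h_c = 4.2 + 0.604366 = 4.80437 m.
A = πr²/2 = π × 1.05²/2 = 1.7318 m².
Resultant F = γ·h_c·A = 11.32074 × 4.80437 × 1.7318 = 94.1909 kN.
I_c = (π/8 − 8/(9π))·r⁴ = 0.109757 × 1.05⁴ = 0.13341 m⁴.
Centre of pressure: y_p = y_c + I_c/(y_c·A) = 4.80437 + 0.13341/(4.80437 × 1.7318) = 4.80437 + 0.0160345 = 4.8204 m along the plane.

h_p = 4.82 m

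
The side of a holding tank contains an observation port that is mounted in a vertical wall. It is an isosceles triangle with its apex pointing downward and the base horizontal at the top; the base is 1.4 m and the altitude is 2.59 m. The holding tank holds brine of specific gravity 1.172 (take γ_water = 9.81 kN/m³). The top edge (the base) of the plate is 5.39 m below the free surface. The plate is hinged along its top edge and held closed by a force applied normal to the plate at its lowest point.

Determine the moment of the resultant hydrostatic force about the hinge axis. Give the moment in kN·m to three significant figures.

γ = 1.172 × 9.81 = 11.49732 kN/m³.
With the apex down, the centroid sits h/3 = 2.59/3 = 0.863333 m below the base (the top edge), so the centroid depth is h_c = 5.39 + 0.863333 = 6.25333 m.
A = ½ × 1.4 × 2.59 = 1.813 m².
Resultant F = γ·h_c·A = 11.49732 × 6.25333 × 1.813 = 130.348 kN.
I_c = b·h³/36 = 1.4 × 2.59³/36 = 0.675655 m⁴.
Centre of pressure: y_p = y_c + I_c/(y_c·A) = 6.25333 + 0.675655/(6.25333 × 1.813) = 6.25333 + 0.0595958 = 6.31293 m along the plane.
The resultant acts 0.863333 + 0.0595958 = 0.922929 m (along the plate) below the hinge at the top edge, so the moment about the hinge is M = F × 0.922929 = 130.348 × 0.922929 = 120.302 kN·m.

M ≈ 120 kN·m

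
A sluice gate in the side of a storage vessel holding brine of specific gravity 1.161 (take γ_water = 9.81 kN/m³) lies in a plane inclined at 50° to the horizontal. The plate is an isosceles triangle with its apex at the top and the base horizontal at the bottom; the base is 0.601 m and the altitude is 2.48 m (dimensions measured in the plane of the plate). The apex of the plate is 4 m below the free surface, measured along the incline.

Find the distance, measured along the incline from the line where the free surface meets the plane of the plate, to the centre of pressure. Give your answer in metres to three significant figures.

γ = 1.161 × 9.81 = 11.38941 kN/m³.
Let θ = 50° be the plate's angle to the horizontal; measure y along the incline from where the plane meets the free surface. Vertical depth h = y·sinθ with sinθ = 0.766044.
With the apex up, the centroid sits 2h/3 = 2 × 2.48/3 = 1.65333 m below the apex, so y_c = 4 + 1.65333 = 5.65333 m and h_c = 5.65333 × 0.766044 = 4.3307 m.
A = ½ × 0.601 × 2.48 = 0.74524 m².
Resultant F = γ·h_c·A = 11.38941 × 4.3307 × 0.74524 = 36.7583 kN.
I_c = b·h³/36 = 0.601 × 2.48³/36 = 0.25464 m⁴.
Centre of pressure: y_p = y_c + I_c/(y_c·A) = 5.65333 + 0.25464/(5.65333 × 0.74524) = 5.65333 + 0.0604402 = 5.71377 m along the plane.

y_p = 5.71 m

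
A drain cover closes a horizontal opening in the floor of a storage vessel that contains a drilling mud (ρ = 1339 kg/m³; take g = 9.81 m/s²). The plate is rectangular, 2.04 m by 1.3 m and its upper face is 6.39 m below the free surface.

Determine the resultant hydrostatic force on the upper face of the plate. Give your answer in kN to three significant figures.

F ≈ 223 kN

γ = ρg = 1339 × 9.81 / 1000 = 13.13559 kN/m³.
The plate is horizontal, so pressure is uniform at p = γ·h = 13.13559 × 6.39 = 83.9364 kN/m².
A = 2.04 × 1.3 = 2.652 m².
F = p·A = 83.9364 × 2.652 = 222.599 kN.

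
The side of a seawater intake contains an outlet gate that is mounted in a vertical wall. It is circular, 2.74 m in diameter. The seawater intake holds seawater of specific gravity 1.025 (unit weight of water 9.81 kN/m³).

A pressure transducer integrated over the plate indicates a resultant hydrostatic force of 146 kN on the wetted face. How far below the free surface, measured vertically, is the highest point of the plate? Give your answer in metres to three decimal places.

d_top ≈ 1.092 m

γ = 1.025 × 9.81 = 10.05525 kN/m³.
A = π(1.37)² = 5.89646 m².
From F = γ·h_c·A, the centroid depth is h_c = 146/(10.05525 × 5.89646) = 2.46246 m.
The centroid is at the centre, 1.37 m below the top of the plate, so the highest point sits at h_top = 2.46246 − 1.37 = 1.09246 m below the surface.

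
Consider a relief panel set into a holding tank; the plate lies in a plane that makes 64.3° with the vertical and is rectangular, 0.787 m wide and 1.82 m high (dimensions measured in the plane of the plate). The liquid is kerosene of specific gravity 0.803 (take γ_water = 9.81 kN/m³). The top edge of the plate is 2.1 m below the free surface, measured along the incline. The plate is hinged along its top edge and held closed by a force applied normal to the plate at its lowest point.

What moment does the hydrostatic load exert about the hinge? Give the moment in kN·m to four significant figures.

M ≈ 14.75 kN·m

γ = 0.803 × 9.81 = 7.87743 kN/m³.
The plate makes 64.3° with the vertical, i.e. θ = 90° − 64.3° = 25.7° to the horizontal. Measuring y along the incline from the free-surface line, vertical depth h = y·sinθ with sinθ = 0.433659.
The centroid lies 1.82/2 = 0.91 m below the top edge, so y_c = 2.1 + 0.91 = 3.01 m and h_c = 3.01 × 0.433659 = 1.30531 m.
A = 0.787 × 1.82 = 1.43234 m².
Resultant F = γ·h_c·A = 7.87743 × 1.30531 × 1.43234 = 14.728 kN.
I_c = b·h³/12 = 0.787 × 1.82³/12 = 0.395374 m⁴.
Centre of pressure: y_p = y_c + I_c/(y_c·A) = 3.01 + 0.395374/(3.01 × 1.43234) = 3.01 + 0.0917055 = 3.10171 m along the plane.
The resultant acts 0.91 + 0.0917055 = 1.00171 m (along the plate) below the hinge at the top edge, so the moment about the hinge is M = F × 1.00171 = 14.728 × 1.00171 = 14.7532 kN·m.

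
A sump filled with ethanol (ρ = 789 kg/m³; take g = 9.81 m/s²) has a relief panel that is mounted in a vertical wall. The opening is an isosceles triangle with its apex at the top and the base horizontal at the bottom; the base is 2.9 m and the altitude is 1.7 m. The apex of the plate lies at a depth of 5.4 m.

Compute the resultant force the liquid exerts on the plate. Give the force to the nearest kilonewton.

F ≈ 125 kN

γ = ρg = 789 × 9.81 / 1000 = 7.74009 kN/m³.
With the apex up, the centroid sits 2h/3 = 2 × 1.7/3 = 1.13333 m below the apex, so the centroid depth is h_c = 5.4 + 1.13333 = 6.53333 m.
A = ½ × 2.9 × 1.7 = 2.465 m².
Resultant F = γ·h_c·A = 7.74009 × 6.53333 × 2.465 = 124.652 kN.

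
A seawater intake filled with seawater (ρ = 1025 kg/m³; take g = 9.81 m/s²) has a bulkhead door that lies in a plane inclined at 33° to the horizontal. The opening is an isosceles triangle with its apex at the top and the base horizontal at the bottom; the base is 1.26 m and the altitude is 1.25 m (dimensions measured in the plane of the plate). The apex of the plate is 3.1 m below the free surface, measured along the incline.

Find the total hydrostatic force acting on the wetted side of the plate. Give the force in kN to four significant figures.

γ = ρg = 1025 × 9.81 / 1000 = 10.05525 kN/m³.
Let θ = 33° be the plate's angle to the horizontal; measure y along the incline from where the plane meets the free surface. Vertical depth h = y·sinθ with sinθ = 0.544639.
With the apex up, the centroid sits 2h/3 = 2 × 1.25/3 = 0.833333 m below the apex, so y_c = 3.1 + 0.833333 = 3.93333 m and h_c = 3.93333 × 0.544639 = 2.14224 m.
A = ½ × 1.26 × 1.25 = 0.7875 m².
Resultant F = γ·h_c·A = 10.05525 × 2.14224 × 0.7875 = 16.9633 kN.

F ≈ 16.96 kN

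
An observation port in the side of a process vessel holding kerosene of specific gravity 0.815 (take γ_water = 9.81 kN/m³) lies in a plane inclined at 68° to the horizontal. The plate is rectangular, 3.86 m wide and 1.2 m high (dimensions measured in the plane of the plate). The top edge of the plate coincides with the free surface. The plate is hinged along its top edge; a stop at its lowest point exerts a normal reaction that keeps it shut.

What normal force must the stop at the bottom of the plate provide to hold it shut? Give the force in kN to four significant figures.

P ≈ 13.73 kN

γ = 0.815 × 9.81 = 7.99515 kN/m³.
Let θ = 68° be the plate's angle to the horizontal; measure y along the incline from where the plane meets the free surface. Vertical depth h = y·sinθ with sinθ = 0.927184.
The centroid lies 1.2/2 = 0.6 m below the top edge, so y_c = 0.6 m and h_c = 0.6 × 0.927184 = 0.55631 m.
A = 3.86 × 1.2 = 4.632 m².
Resultant F = γ·h_c·A = 7.99515 × 0.55631 × 4.632 = 20.6021 kN.
I_c = b·h³/12 = 3.86 × 1.2³/12 = 0.55584 m⁴.
Centre of pressure: y_p = y_c + I_c/(y_c·A) = 0.6 + 0.55584/(0.6 × 4.632) = 0.6 + 0.2 = 0.8 m along the plane.
The resultant acts 0.6 + 0.2 = 0.8 m (along the plate) below the hinge at the top edge, so the moment about the hinge is M = F × 0.8 = 20.6021 × 0.8 = 16.4817 kN·m.
A normal force at the bottom, 1.2 m from the hinge, must supply this moment: P = 16.4817/1.2 = 13.7348 kN.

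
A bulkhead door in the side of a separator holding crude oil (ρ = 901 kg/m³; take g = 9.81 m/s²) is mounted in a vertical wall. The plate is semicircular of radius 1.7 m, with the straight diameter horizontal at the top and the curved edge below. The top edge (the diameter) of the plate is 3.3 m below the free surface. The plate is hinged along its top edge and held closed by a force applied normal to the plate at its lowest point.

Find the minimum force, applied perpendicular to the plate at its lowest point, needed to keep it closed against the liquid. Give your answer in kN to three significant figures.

P ≈ 73.3 kN

γ = ρg = 901 × 9.81 / 1000 = 8.83881 kN/m³.
The centroid of a semicircle lies 4r/(3π) = 0.721502 m from the diameter, here below the top edge, so the centroid depth is h_c = 3.3 + 0.721502 = 4.0215 m.
A = πr²/2 = π × 1.7²/2 = 4.5396 m².
Resultant F = γ·h_c·A = 8.83881 × 4.0215 × 4.5396 = 161.361 kN.
I_c = (π/8 − 8/(9π))·r⁴ = 0.109757 × 1.7⁴ = 0.916701 m⁴.
Centre of pressure: y_p = y_c + I_c/(y_c·A) = 4.0215 + 0.916701/(4.0215 × 4.5396) = 4.0215 + 0.0502137 = 4.07171 m along the plane.
The resultant acts 0.721502 + 0.0502137 = 0.771716 m (along the plate) below the hinge at the top edge, so the moment about the hinge is M = F × 0.771716 = 161.361 × 0.771716 = 124.525 kN·m.
A normal force at the bottom, 1.7 m from the hinge, must supply this moment: P = 124.525/1.7 = 73.25 kN.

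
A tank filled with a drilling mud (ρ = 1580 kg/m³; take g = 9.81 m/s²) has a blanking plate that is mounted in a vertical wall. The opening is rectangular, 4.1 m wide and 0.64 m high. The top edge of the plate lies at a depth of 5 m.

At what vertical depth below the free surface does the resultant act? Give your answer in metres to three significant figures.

γ = ρg = 1580 × 9.81 / 1000 = 15.4998 kN/m³.
The centroid lies 0.64/2 = 0.32 m below the top edge, so the centroid depth is h_c = 5 + 0.32 = 5.32 m.
A = 4.1 × 0.64 = 2.624 m².
Resultant F = γ·h_c·A = 15.4998 × 5.32 × 2.624 = 216.372 kN.
I_c = b·h³/12 = 4.1 × 0.64³/12 = 0.0895659 m⁴.
Centre of pressure: y_p = y_c + I_c/(y_c·A) = 5.32 + 0.0895659/(5.32 × 2.624) = 5.32 + 0.00641604 = 5.32642 m along the plane.

h_p = 5.33 m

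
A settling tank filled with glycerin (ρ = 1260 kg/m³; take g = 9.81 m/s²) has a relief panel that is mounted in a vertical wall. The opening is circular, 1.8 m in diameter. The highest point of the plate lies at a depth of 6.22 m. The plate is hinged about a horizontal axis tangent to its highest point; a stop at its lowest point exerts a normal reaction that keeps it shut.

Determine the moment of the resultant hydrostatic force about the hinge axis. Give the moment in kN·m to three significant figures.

M ≈ 208 kN·m

γ = ρg = 1260 × 9.81 / 1000 = 12.3606 kN/m³.
The centroid is at the centre, 0.9 m below the top of the plate, so the centroid depth is h_c = 6.22 + 0.9 = 7.12 m.
A = π(0.9)² = 2.54469 m².
Resultant F = γ·h_c·A = 12.3606 × 7.12 × 2.54469 = 223.952 kN.
I_c = πr⁴/4 = π × 0.9⁴/4 = 0.5153 m⁴.
Centre of pressure: y_p = y_c + I_c/(y_c·A) = 7.12 + 0.5153/(7.12 × 2.54469) = 7.12 + 0.028441 = 7.14844 m along the plane.
The resultant acts 0.9 + 0.028441 = 0.928441 m (along the plate) below the hinge at the top edge, so the moment about the hinge is M = F × 0.928441 = 223.952 × 0.928441 = 207.926 kN·m.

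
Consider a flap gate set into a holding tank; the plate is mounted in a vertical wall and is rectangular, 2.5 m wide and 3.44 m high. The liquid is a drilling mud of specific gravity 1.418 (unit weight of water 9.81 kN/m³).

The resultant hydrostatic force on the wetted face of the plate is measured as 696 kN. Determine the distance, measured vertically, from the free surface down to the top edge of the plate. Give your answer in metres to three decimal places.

d_top ≈ 4.098 m

γ = 1.418 × 9.81 = 13.91058 kN/m³.
A = 2.5 × 3.44 = 8.6 m².
From F = γ·h_c·A, the centroid depth is h_c = 696/(13.91058 × 8.6) = 5.81789 m.
The centroid lies 3.44/2 = 1.72 m below the top edge, so the top edge sits at h_top = 5.81789 − 1.72 = 4.09789 m below the surface.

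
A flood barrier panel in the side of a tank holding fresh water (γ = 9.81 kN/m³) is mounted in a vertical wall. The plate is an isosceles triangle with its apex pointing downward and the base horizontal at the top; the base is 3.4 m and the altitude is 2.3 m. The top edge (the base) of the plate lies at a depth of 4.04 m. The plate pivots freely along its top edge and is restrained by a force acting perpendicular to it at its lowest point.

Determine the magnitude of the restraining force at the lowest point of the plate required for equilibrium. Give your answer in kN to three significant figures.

γ = 9.81 kN/m³.
With the apex down, the centroid sits h/3 = 2.3/3 = 0.766667 m below the base (the top edge), so the centroid depth is h_c = 4.04 + 0.766667 = 4.80667 m.
A = ½ × 3.4 × 2.3 = 3.91 m².
Resultant F = γ·h_c·A = 9.81 × 4.80667 × 3.91 = 184.37 kN.
I_c = b·h³/36 = 3.4 × 2.3³/36 = 1.14911 m⁴.
Centre of pressure: y_p = y_c + I_c/(y_c·A) = 4.80667 + 1.14911/(4.80667 × 3.91) = 4.80667 + 0.0611421 = 4.86781 m along the plane.
The resultant acts 0.766667 + 0.0611421 = 0.827809 m (along the plate) below the hinge at the top edge, so the moment about the hinge is M = F × 0.827809 = 184.37 × 0.827809 = 152.623 kN·m.
A normal force at the bottom, 2.3 m from the hinge, must supply this moment: P = 152.623/2.3 = 66.3578 kN.

P ≈ 66.4 kN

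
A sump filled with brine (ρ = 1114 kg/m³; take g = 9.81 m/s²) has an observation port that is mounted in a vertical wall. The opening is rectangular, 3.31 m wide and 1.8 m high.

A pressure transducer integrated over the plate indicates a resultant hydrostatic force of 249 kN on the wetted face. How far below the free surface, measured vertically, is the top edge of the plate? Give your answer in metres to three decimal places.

γ = ρg = 1114 × 9.81 / 1000 = 10.92834 kN/m³.
A = 3.31 × 1.8 = 5.958 m².
From F = γ·h_c·A, the centroid depth is h_c = 249/(10.92834 × 5.958) = 3.82424 m.
The centroid lies 1.8/2 = 0.9 m below the top edge, so the top edge sits at h_top = 3.82424 − 0.9 = 2.92424 m below the surface.

d_top ≈ 2.924 m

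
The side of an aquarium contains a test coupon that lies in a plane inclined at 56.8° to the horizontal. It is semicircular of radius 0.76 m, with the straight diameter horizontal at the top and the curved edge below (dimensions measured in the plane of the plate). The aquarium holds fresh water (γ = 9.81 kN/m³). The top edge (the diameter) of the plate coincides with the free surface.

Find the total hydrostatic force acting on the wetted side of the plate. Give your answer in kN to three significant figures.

F ≈ 2.40 kN

γ = 9.81 kN/m³.
Let θ = 56.8° be the plate's angle to the horizontal; measure y along the incline from where the plane meets the free surface. Vertical depth h = y·sinθ with sinθ = 0.836764.
The centroid of a semicircle lies 4r/(3π) = 0.322554 m from the diameter, here below the top edge, so y_c = 0.322554 m and h_c = 0.322554 × 0.836764 = 0.269902 m.
A = πr²/2 = π × 0.76²/2 = 0.907292 m².
Resultant F = γ·h_c·A = 9.81 × 0.269902 × 0.907292 = 2.40227 kN.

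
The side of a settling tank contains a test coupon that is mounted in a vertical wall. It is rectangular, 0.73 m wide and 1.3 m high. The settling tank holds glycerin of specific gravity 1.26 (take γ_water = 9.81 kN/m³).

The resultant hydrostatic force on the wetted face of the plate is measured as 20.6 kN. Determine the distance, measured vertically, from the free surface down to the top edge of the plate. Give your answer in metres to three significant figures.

d_top ≈ 1.11 m

γ = 1.26 × 9.81 = 12.3606 kN/m³.
A = 0.73 × 1.3 = 0.949 m².
From F = γ·h_c·A, the centroid depth is h_c = 20.6/(12.3606 × 0.949) = 1.75615 m.
The centroid lies 1.3/2 = 0.65 m below the top edge, so the top edge sits at h_top = 1.75615 − 0.65 = 1.10615 m below the surface.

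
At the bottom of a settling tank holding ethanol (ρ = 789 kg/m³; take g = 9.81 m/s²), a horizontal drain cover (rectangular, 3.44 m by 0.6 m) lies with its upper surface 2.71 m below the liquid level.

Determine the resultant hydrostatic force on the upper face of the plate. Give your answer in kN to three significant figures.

γ = ρg = 789 × 9.81 / 1000 = 7.74009 kN/m³.
The plate is horizontal, so pressure is uniform at p = γ·h = 7.74009 × 2.71 = 20.9756 kN/m².
A = 3.44 × 0.6 = 2.064 m².
F = p·A = 20.9756 × 2.064 = 43.2936 kN.

F ≈ 43.3 kN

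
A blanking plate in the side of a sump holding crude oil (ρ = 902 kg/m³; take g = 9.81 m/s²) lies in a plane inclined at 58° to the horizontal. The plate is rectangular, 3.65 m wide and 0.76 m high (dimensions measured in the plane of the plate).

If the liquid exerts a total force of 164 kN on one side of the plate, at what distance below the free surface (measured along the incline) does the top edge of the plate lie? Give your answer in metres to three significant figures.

y_top ≈ 7.50 m

γ = ρg = 902 × 9.81 / 1000 = 8.84862 kN/m³.
A = 3.65 × 0.76 = 2.774 m².
From F = γ·h_c·A, the centroid depth is h_c = 164/(8.84862 × 2.774) = 6.68131 m.
Let θ = 58° be the plate's angle to the horizontal; measure y along the incline from where the plane meets the free surface. Vertical depth h = y·sinθ with sinθ = 0.848048.
Along the incline, y_c = h_c/sinθ = 6.68131/0.848048 = 7.87846 m.
The centroid lies 0.76/2 = 0.38 m below the top edge, so the top edge sits at y_top = 7.87846 − 0.38 = 7.49846 m along the incline.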